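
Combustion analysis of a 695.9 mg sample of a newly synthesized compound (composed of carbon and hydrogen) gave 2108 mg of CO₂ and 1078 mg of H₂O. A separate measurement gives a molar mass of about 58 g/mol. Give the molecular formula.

mol C = 2.108 g CO₂ ÷ 44.009 g/mol = 0.047899 mol
mol H = 2 × 1.078 g H₂O ÷ 18.015 g/mol = 0.11968 mol
Divide by the smallest (0.047899 mol): C 1.000, H 2.499
Multiplying each by 2 gives whole numbers: C 2.00, H 5.00
Empirical formula: C2H5
Empirical-formula mass = 29.06 g/mol; 58 ÷ 29.06 ≈ 2, so the molecular formula is C4H10.

C4H10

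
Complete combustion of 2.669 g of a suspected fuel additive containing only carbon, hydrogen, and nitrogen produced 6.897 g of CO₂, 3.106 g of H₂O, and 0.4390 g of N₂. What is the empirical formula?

mol C = 6.897 g CO₂ ÷ 44.009 g/mol = 0.15672 mol
mol H = 2 × 3.106 g H₂O ÷ 18.015 g/mol = 0.34482 mol
mol N = 2 × 0.4390 g N₂ ÷ 28.014 g/mol = 0.031341 mol
Divide by the smallest (0.031341 mol): C 5.000, H 11.002, N 1.000

C5H11N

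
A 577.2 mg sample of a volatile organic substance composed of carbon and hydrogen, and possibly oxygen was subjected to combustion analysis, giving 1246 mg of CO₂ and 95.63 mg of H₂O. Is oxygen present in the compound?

mol C = 1.246 g CO₂ ÷ 44.009 g/mol = 0.028312 mol
mol H = 2 × 0.09563 g H₂O ÷ 18.015 g/mol = 0.010617 mol
C and H account for only 0.35076 g of the 0.5772 g sample; the remaining 0.22644 g must be oxygen.

yes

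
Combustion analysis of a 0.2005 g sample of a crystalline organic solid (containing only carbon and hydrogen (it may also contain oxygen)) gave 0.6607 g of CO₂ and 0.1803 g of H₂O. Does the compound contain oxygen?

mol C = 0.6607 g CO₂ ÷ 44.009 g/mol = 0.015013 mol
mol H = 2 × 0.1803 g H₂O ÷ 18.015 g/mol = 0.020017 mol
C and H together account for 0.20050 g — essentially the entire 0.2005 g sample — so the compound contains no oxygen.

no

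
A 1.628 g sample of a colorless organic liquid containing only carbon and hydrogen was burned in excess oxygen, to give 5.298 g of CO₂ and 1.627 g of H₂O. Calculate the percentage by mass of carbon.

mol C = 5.298 g CO₂ ÷ 44.009 g/mol = 0.12038 mol
mol H = 2 × 1.627 g H₂O ÷ 18.015 g/mol = 0.18063 mol
mass % C = 1.4459 g ÷ 1.628 g × 100%

88.82%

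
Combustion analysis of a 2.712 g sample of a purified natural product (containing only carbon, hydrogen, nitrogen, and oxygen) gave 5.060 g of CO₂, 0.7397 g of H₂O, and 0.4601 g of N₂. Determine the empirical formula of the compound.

C7H5N2O3

mol C = 5.060 g CO₂ ÷ 44.009 g/mol = 0.11498 mol
mol H = 2 × 0.7397 g H₂O ÷ 18.015 g/mol = 0.082120 mol
mol N = 2 × 0.4601 g N₂ ÷ 28.014 g/mol = 0.032848 mol
mass O = 2.712 − (1.3810 + 0.082777 + 0.46010) = 0.78814 g → mol O = 0.78814 ÷ 15.999 = 0.049262 mol
Divide by the smallest (0.032848 mol): C 3.500, H 2.500, N 1.000, O 1.500
Multiplying each by 2 gives whole numbers: C 7.00, H 5.00, N 2.00, O 3.00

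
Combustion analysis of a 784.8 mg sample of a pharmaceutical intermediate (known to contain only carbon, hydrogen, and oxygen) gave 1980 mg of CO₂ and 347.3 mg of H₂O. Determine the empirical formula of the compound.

C7H6O2

mol C = 1.980 g CO₂ ÷ 44.009 g/mol = 0.044991 mol
mol H = 2 × 0.3473 g H₂O ÷ 18.015 g/mol = 0.038557 mol
mass O = 0.7848 − (0.54038 + 0.038865) = 0.20555 g → mol O = 0.20555 ÷ 15.999 = 0.012848 mol
Divide by the smallest (0.012848 mol): C 3.502, H 3.001, O 1.000
Multiplying each by 2 gives whole numbers: C 7.00, H 6.00, O 2.00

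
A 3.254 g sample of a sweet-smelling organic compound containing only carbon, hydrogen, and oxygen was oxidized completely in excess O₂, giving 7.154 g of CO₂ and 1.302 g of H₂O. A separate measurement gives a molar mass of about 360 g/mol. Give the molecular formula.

C18H16O8

mol C = 7.154 g CO₂ ÷ 44.009 g/mol = 0.16256 mol
mol H = 2 × 1.302 g H₂O ÷ 18.015 g/mol = 0.14455 mol
mass O = 3.254 − (1.9525 + 0.14570) = 1.1558 g → mol O = 1.1558 ÷ 15.999 = 0.072243 mol
Divide by the smallest (0.072243 mol): C 2.250, H 2.001, O 1.000
Multiplying each by 4 gives whole numbers: C 9.00, H 8.00, O 4.00
Empirical formula: C9H8O4
Empirical-formula mass = 180.16 g/mol; 360 ÷ 180.16 ≈ 2, so the molecular formula is C18H16O8.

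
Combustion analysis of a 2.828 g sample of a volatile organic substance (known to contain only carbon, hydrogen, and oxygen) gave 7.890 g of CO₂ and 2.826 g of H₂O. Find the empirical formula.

mol C = 7.890 g CO₂ ÷ 44.009 g/mol = 0.17928 mol
mol H = 2 × 2.826 g H₂O ÷ 18.015 g/mol = 0.31374 mol
mass O = 2.828 − (2.1534 + 0.31625) = 0.35840 g → mol O = 0.35840 ÷ 15.999 = 0.022401 mol
Divide by the smallest (0.022401 mol): C 8.003, H 14.005, O 1.000

C8H14O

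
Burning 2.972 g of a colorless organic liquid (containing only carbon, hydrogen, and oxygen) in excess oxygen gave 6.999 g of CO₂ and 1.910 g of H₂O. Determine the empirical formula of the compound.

mol C = 6.999 g CO₂ ÷ 44.009 g/mol = 0.15904 mol
mol H = 2 × 1.910 g H₂O ÷ 18.015 g/mol = 0.21205 mol
mass O = 2.972 − (1.9102 + 0.21374) = 0.84808 g → mol O = 0.84808 ÷ 15.999 = 0.053008 mol
Divide by the smallest (0.053008 mol): C 3.000, H 4.000, O 1.000

C3H4O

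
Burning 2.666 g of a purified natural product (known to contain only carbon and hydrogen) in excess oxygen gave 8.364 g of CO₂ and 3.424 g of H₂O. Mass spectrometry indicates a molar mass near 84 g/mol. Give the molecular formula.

C6H12

mol C = 8.364 g CO₂ ÷ 44.009 g/mol = 0.19005 mol
mol H = 2 × 3.424 g H₂O ÷ 18.015 g/mol = 0.38013 mol
Divide by the smallest (0.19005 mol): C 1.000, H 2.000
Empirical formula: CH2
Empirical-formula mass = 14.03 g/mol; 84 ÷ 14.03 ≈ 6, so the molecular formula is C6H12.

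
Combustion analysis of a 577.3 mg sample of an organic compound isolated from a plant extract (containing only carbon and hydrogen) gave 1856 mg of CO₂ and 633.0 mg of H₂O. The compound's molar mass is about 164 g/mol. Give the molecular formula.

mol C = 1.856 g CO₂ ÷ 44.009 g/mol = 0.042173 mol
mol H = 2 × 0.6330 g H₂O ÷ 18.015 g/mol = 0.070275 mol
Divide by the smallest (0.042173 mol): C 1.000, H 1.666
Multiplying each by 3 gives whole numbers: C 3.00, H 5.00
Empirical formula: C3H5
Empirical-formula mass = 41.07 g/mol; 164 ÷ 41.07 ≈ 4, so the molecular formula is C12H20.

C12H20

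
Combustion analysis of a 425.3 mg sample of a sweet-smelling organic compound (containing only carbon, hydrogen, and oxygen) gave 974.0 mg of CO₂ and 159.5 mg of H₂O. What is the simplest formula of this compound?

C5H4O2

mol C = 0.9740 g CO₂ ÷ 44.009 g/mol = 0.022132 mol
mol H = 2 × 0.1595 g H₂O ÷ 18.015 g/mol = 0.017707 mol
mass O = 0.4253 − (0.26583 + 0.017849) = 0.14163 g → mol O = 0.14163 ÷ 15.999 = 0.0088521 mol
Divide by the smallest (0.0088521 mol): C 2.500, H 2.000, O 1.000
Multiplying each by 2 gives whole numbers: C 5.00, H 4.00, O 2.00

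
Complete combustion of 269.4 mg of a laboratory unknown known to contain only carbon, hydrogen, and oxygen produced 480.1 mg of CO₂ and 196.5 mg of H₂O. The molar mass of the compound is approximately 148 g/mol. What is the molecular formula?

mol C = 0.4801 g CO₂ ÷ 44.009 g/mol = 0.010909 mol
mol H = 2 × 0.1965 g H₂O ÷ 18.015 g/mol = 0.021815 mol
mass O = 0.2694 − (0.13103 + 0.021990) = 0.11638 g → mol O = 0.11638 ÷ 15.999 = 0.0072743 mol
Divide by the smallest (0.0072743 mol): C 1.500, H 2.999, O 1.000
Multiplying each by 2 gives whole numbers: C 3.00, H 6.00, O 2.00
Empirical formula: C3H6O2
Empirical-formula mass = 74.08 g/mol; 148 ÷ 74.08 ≈ 2, so the molecular formula is C6H12O4.

C6H12O4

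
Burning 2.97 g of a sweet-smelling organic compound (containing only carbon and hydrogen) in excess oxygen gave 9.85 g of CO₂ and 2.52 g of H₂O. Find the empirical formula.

C4H5

mol C = 9.85 g CO₂ ÷ 44.009 g/mol = 0.2238 mol
mol H = 2 × 2.52 g H₂O ÷ 18.015 g/mol = 0.2798 mol
Divide by the smallest (0.2238 mol): C 1.000, H 1.250
Multiplying each by 4 gives whole numbers: C 4.00, H 5.00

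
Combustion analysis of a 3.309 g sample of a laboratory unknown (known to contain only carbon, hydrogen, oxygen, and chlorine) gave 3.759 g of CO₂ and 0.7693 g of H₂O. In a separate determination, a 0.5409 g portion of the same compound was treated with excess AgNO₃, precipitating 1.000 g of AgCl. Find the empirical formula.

mol C = 3.759 g CO₂ ÷ 44.009 g/mol = 0.085414 mol
mol H = 2 × 0.7693 g H₂O ÷ 18.015 g/mol = 0.085407 mol
From the AgCl data: mol Cl per gram of compound = (1.000 ÷ 143.318) ÷ 0.5409 = 0.012900 mol/g, so in the 3.309 g combustion sample mol Cl = 0.042685 mol
mass O = 3.309 − (1.0259 + 0.086090 + 1.5132) = 0.68380 g → mol O = 0.68380 ÷ 15.999 = 0.042740 mol
Divide by the smallest (0.042685 mol): C 2.001, H 2.001, Cl 1.000, O 1.001

C2H2ClO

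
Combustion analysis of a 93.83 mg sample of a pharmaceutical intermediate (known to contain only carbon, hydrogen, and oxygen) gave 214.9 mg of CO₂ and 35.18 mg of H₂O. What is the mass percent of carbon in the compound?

mol C = 0.2149 g CO₂ ÷ 44.009 g/mol = 0.0048831 mol
mol H = 2 × 0.03518 g H₂O ÷ 18.015 g/mol = 0.0039056 mol
mass O = 0.09383 − (0.058651 + 0.0039369) = 0.031242 g → mol O = 0.031242 ÷ 15.999 = 0.0019528 mol
mass % C = 0.058651 g ÷ 0.09383 g × 100%

62.51%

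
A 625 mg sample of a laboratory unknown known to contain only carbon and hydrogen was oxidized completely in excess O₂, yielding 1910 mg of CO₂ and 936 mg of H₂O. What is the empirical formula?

C5H12

mol C = 1.91 g CO₂ ÷ 44.009 g/mol = 0.04340 mol
mol H = 2 × 0.936 g H₂O ÷ 18.015 g/mol = 0.1039 mol
Divide by the smallest (0.04340 mol): C 1.000, H 2.394
Multiplying each by 5 gives whole numbers: C 5.00, H 11.97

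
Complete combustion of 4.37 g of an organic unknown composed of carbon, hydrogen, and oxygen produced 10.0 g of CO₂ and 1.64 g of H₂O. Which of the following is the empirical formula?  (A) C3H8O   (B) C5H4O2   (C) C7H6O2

mol C = 10.0 g CO₂ ÷ 44.009 g/mol = 0.2272 mol
mol H = 2 × 1.64 g H₂O ÷ 18.015 g/mol = 0.1821 mol
mass O = 4.37 − (2.729 + 0.1835) = 1.457 g → mol O = 1.457 ÷ 15.999 = 0.09108 mol
Divide by the smallest (0.09108 mol): C 2.495, H 1.999, O 1.000
Multiplying each by 2 gives whole numbers: C 4.99, H 4.00, O 2.00

(B) C5H4O2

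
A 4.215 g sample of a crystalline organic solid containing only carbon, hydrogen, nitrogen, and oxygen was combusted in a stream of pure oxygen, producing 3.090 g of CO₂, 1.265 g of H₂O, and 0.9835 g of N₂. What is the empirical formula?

CH2NO2

mol C = 3.090 g CO₂ ÷ 44.009 g/mol = 0.070213 mol
mol H = 2 × 1.265 g H₂O ÷ 18.015 g/mol = 0.14044 mol
mol N = 2 × 0.9835 g N₂ ÷ 28.014 g/mol = 0.070215 mol
mass O = 4.215 − (0.84333 + 0.14156 + 0.98350) = 2.2466 g → mol O = 2.2466 ÷ 15.999 = 0.14042 mol
Divide by the smallest (0.070213 mol): C 1.000, H 2.000, N 1.000, O 2.000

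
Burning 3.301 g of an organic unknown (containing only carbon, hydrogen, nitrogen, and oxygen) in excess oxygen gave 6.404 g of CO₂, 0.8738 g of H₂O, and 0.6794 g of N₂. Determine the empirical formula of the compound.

C3H2NO

mol C = 6.404 g CO₂ ÷ 44.009 g/mol = 0.14552 mol
mol H = 2 × 0.8738 g H₂O ÷ 18.015 g/mol = 0.097008 mol
mol N = 2 × 0.6794 g N₂ ÷ 28.014 g/mol = 0.048504 mol
mass O = 3.301 − (1.7478 + 0.097784 + 0.67940) = 0.77603 g → mol O = 0.77603 ÷ 15.999 = 0.048505 mol
Divide by the smallest (0.048504 mol): C 3.000, H 2.000, N 1.000, O 1.000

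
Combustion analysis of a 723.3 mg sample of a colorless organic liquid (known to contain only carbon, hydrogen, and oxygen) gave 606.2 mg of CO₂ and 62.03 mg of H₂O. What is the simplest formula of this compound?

C2HO5

mol C = 0.6062 g CO₂ ÷ 44.009 g/mol = 0.013774 mol
mol H = 2 × 0.06203 g H₂O ÷ 18.015 g/mol = 0.0068865 mol
mass O = 0.7233 − (0.16544 + 0.0069416) = 0.55091 g → mol O = 0.55091 ÷ 15.999 = 0.034434 mol
Divide by the smallest (0.0068865 mol): C 2.000, H 1.000, O 5.000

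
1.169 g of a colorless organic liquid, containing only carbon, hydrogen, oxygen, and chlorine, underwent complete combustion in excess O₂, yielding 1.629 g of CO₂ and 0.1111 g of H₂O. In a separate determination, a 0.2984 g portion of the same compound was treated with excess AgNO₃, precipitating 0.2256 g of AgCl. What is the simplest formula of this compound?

C6H2ClO5

mol C = 1.629 g CO₂ ÷ 44.009 g/mol = 0.037015 mol
mol H = 2 × 0.1111 g H₂O ÷ 18.015 g/mol = 0.012334 mol
From the AgCl data: mol Cl per gram of compound = (0.2256 ÷ 143.318) ÷ 0.2984 = 0.0052752 mol/g, so in the 1.169 g combustion sample mol Cl = 0.0061667 mol
mass O = 1.169 − (0.44459 + 0.012433 + 0.21861) = 0.49337 g → mol O = 0.49337 ÷ 15.999 = 0.030837 mol
Divide by the smallest (0.0061667 mol): C 6.002, H 2.000, Cl 1.000, O 5.001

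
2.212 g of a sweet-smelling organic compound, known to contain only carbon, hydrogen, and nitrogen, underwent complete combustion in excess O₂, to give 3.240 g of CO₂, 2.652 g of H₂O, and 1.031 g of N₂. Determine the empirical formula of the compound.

mol C = 3.240 g CO₂ ÷ 44.009 g/mol = 0.073621 mol
mol H = 2 × 2.652 g H₂O ÷ 18.015 g/mol = 0.29442 mol
mol N = 2 × 1.031 g N₂ ÷ 28.014 g/mol = 0.073606 mol
Divide by the smallest (0.073606 mol): C 1.000, H 4.000, N 1.000

CH4N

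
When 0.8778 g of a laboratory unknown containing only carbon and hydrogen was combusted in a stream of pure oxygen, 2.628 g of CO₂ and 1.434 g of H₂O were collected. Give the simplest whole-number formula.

mol C = 2.628 g CO₂ ÷ 44.009 g/mol = 0.059715 mol
mol H = 2 × 1.434 g H₂O ÷ 18.015 g/mol = 0.15920 mol
Divide by the smallest (0.059715 mol): C 1.000, H 2.666
Multiplying each by 3 gives whole numbers: C 3.00, H 8.00

C3H8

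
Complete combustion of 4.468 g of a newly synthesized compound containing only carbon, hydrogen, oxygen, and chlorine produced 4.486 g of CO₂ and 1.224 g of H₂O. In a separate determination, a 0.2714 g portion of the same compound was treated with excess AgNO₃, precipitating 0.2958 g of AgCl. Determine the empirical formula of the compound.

C6H8Cl2O7

mol C = 4.486 g CO₂ ÷ 44.009 g/mol = 0.10193 mol
mol H = 2 × 1.224 g H₂O ÷ 18.015 g/mol = 0.13589 mol
From the AgCl data: mol Cl per gram of compound = (0.2958 ÷ 143.318) ÷ 0.2714 = 0.0076048 mol/g, so in the 4.468 g combustion sample mol Cl = 0.033978 mol
mass O = 4.468 − (1.2243 + 0.13697 + 1.2045) = 1.9022 g → mol O = 1.9022 ÷ 15.999 = 0.11889 mol
Divide by the smallest (0.033978 mol): C 3.000, H 3.999, Cl 1.000, O 3.499
Multiplying each by 2 gives whole numbers: C 6.00, H 8.00, Cl 2.00, O 7.00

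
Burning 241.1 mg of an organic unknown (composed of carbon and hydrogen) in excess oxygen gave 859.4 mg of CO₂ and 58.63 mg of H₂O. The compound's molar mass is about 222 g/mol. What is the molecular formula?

C18H6

mol C = 0.8594 g CO₂ ÷ 44.009 g/mol = 0.019528 mol
mol H = 2 × 0.05863 g H₂O ÷ 18.015 g/mol = 0.0065090 mol
Divide by the smallest (0.0065090 mol): C 3.000, H 1.000
Empirical formula: C3H
Empirical-formula mass = 37.04 g/mol; 222 ÷ 37.04 ≈ 6, so the molecular formula is C18H6.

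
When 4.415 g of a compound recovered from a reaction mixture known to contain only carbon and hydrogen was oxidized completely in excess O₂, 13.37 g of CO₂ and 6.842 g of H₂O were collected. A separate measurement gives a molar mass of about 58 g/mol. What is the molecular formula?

C4H10

mol C = 13.37 g CO₂ ÷ 44.009 g/mol = 0.30380 mol
mol H = 2 × 6.842 g H₂O ÷ 18.015 g/mol = 0.75959 mol
Divide by the smallest (0.30380 mol): C 1.000, H 2.500
Multiplying each by 2 gives whole numbers: C 2.00, H 5.00
Empirical formula: C2H5
Empirical-formula mass = 29.06 g/mol; 58 ÷ 29.06 ≈ 2, so the molecular formula is C4H10.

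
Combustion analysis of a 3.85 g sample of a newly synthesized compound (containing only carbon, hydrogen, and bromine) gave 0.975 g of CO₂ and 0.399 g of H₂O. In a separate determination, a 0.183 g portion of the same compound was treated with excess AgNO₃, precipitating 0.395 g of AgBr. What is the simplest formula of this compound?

mol C = 0.975 g CO₂ ÷ 44.009 g/mol = 0.02215 mol
mol H = 2 × 0.399 g H₂O ÷ 18.015 g/mol = 0.04430 mol
From the AgBr data: mol Br per gram of compound = (0.395 ÷ 187.772) ÷ 0.183 = 0.01150 mol/g, so in the 3.85 g combustion sample mol Br = 0.04426 mol
Divide by the smallest (0.02215 mol): C 1.000, H 1.999, Br 1.998

CH2Br2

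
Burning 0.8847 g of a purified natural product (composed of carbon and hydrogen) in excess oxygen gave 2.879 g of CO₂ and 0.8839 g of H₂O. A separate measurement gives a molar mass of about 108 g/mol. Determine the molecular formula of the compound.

C8H12

mol C = 2.879 g CO₂ ÷ 44.009 g/mol = 0.065418 mol
mol H = 2 × 0.8839 g H₂O ÷ 18.015 g/mol = 0.098129 mol
Divide by the smallest (0.065418 mol): C 1.000, H 1.500
Multiplying each by 2 gives whole numbers: C 2.00, H 3.00
Empirical formula: C2H3
Empirical-formula mass = 27.05 g/mol; 108 ÷ 27.05 ≈ 4, so the molecular formula is C8H12.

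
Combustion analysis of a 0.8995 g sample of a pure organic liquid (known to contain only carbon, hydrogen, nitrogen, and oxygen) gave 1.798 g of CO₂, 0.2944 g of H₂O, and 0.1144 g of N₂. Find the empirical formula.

C5H4NO2

mol C = 1.798 g CO₂ ÷ 44.009 g/mol = 0.040855 mol
mol H = 2 × 0.2944 g H₂O ÷ 18.015 g/mol = 0.032684 mol
mol N = 2 × 0.1144 g N₂ ÷ 28.014 g/mol = 0.0081673 mol
mass O = 0.8995 − (0.49071 + 0.032945 + 0.11440) = 0.26144 g → mol O = 0.26144 ÷ 15.999 = 0.016341 mol
Divide by the smallest (0.0081673 mol): C 5.002, H 4.002, N 1.000, O 2.001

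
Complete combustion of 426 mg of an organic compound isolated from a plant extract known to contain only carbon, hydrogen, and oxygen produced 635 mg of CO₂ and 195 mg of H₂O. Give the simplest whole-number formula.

C2H3O2

mol C = 0.635 g CO₂ ÷ 44.009 g/mol = 0.01443 mol
mol H = 2 × 0.195 g H₂O ÷ 18.015 g/mol = 0.02165 mol
mass O = 0.426 − (0.1733 + 0.02182) = 0.2309 g → mol O = 0.2309 ÷ 15.999 = 0.01443 mol
Divide by the smallest (0.01443 mol): C 1.000, H 1.500, O 1.000
Multiplying each by 2 gives whole numbers: C 2.00, H 3.00, O 2.00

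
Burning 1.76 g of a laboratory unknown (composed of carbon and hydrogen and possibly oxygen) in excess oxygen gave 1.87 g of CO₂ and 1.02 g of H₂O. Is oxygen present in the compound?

yes

mol C = 1.87 g CO₂ ÷ 44.009 g/mol = 0.04249 mol
mol H = 2 × 1.02 g H₂O ÷ 18.015 g/mol = 0.1132 mol
C and H account for only 0.6245 g of the 1.76 g sample; the remaining 1.135 g must be oxygen.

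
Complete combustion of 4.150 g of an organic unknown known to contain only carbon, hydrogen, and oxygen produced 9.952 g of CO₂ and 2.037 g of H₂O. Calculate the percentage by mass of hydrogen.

mol C = 9.952 g CO₂ ÷ 44.009 g/mol = 0.22614 mol
mol H = 2 × 2.037 g H₂O ÷ 18.015 g/mol = 0.22614 mol
mass O = 4.150 − (2.7161 + 0.22795) = 1.2059 g → mol O = 1.2059 ÷ 15.999 = 0.075375 mol
mass % H = 0.22795 g ÷ 4.150 g × 100%

5.49%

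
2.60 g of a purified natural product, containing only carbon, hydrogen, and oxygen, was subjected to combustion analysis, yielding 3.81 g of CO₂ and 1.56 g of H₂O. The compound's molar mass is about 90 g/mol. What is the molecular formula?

mol C = 3.81 g CO₂ ÷ 44.009 g/mol = 0.08657 mol
mol H = 2 × 1.56 g H₂O ÷ 18.015 g/mol = 0.1732 mol
mass O = 2.60 − (1.040 + 0.1746) = 1.386 g → mol O = 1.386 ÷ 15.999 = 0.08661 mol
Divide by the smallest (0.08657 mol): C 1.000, H 2.000, O 1.000
Empirical formula: CH2O
Empirical-formula mass = 30.03 g/mol; 90 ÷ 30.03 ≈ 3, so the molecular formula is C3H6O3.

C3H6O3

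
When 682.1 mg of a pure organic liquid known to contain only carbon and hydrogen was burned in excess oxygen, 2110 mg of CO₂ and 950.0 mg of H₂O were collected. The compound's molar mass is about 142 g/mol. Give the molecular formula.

C10H22

mol C = 2.110 g CO₂ ÷ 44.009 g/mol = 0.047945 mol
mol H = 2 × 0.9500 g H₂O ÷ 18.015 g/mol = 0.10547 mol
Divide by the smallest (0.047945 mol): C 1.000, H 2.200
Multiplying each by 5 gives whole numbers: C 5.00, H 11.00
Empirical formula: C5H11
Empirical-formula mass = 71.14 g/mol; 142 ÷ 71.14 ≈ 2, so the molecular formula is C10H22.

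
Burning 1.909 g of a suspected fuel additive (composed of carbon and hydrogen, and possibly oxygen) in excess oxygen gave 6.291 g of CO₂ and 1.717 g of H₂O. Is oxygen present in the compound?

mol C = 6.291 g CO₂ ÷ 44.009 g/mol = 0.14295 mol
mol H = 2 × 1.717 g H₂O ÷ 18.015 g/mol = 0.19062 mol
C and H together account for 1.9091 g — essentially the entire 1.909 g sample — so the compound contains no oxygen.

no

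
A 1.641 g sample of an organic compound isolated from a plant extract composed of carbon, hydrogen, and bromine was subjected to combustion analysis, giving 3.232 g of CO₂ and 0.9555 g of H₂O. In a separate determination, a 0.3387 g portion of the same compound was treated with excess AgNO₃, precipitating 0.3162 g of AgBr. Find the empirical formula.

mol C = 3.232 g CO₂ ÷ 44.009 g/mol = 0.073440 mol
mol H = 2 × 0.9555 g H₂O ÷ 18.015 g/mol = 0.10608 mol
From the AgBr data: mol Br per gram of compound = (0.3162 ÷ 187.772) ÷ 0.3387 = 0.0049718 mol/g, so in the 1.641 g combustion sample mol Br = 0.0081588 mol
Divide by the smallest (0.0081588 mol): C 9.001, H 13.002, Br 1.000

C9H13Br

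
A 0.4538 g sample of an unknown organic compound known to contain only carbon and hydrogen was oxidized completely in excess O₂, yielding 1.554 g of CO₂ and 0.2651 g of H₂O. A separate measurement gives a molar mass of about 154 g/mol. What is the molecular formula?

C12H10

mol C = 1.554 g CO₂ ÷ 44.009 g/mol = 0.035311 mol
mol H = 2 × 0.2651 g H₂O ÷ 18.015 g/mol = 0.029431 mol
Divide by the smallest (0.029431 mol): C 1.200, H 1.000
Multiplying each by 5 gives whole numbers: C 6.00, H 5.00
Empirical formula: C6H5
Empirical-formula mass = 77.11 g/mol; 154 ÷ 77.11 ≈ 2, so the molecular formula is C12H10.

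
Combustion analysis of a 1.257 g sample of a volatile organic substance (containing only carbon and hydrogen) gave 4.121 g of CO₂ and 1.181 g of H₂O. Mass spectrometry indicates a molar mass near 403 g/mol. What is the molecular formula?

mol C = 4.121 g CO₂ ÷ 44.009 g/mol = 0.093640 mol
mol H = 2 × 1.181 g H₂O ÷ 18.015 g/mol = 0.13111 mol
Divide by the smallest (0.093640 mol): C 1.000, H 1.400
Multiplying each by 5 gives whole numbers: C 5.00, H 7.00
Empirical formula: C5H7
Empirical-formula mass = 67.11 g/mol; 403 ÷ 67.11 ≈ 6, so the molecular formula is C30H42.

C30H42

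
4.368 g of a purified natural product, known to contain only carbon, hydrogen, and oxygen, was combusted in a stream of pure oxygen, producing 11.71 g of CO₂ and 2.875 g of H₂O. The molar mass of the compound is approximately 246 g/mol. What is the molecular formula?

C15H18O3

mol C = 11.71 g CO₂ ÷ 44.009 g/mol = 0.26608 mol
mol H = 2 × 2.875 g H₂O ÷ 18.015 g/mol = 0.31918 mol
mass O = 4.368 − (3.1959 + 0.32173) = 0.85036 g → mol O = 0.85036 ÷ 15.999 = 0.053151 mol
Divide by the smallest (0.053151 mol): C 5.006, H 6.005, O 1.000
Empirical formula: C5H6O
Empirical-formula mass = 82.10 g/mol; 246 ÷ 82.10 ≈ 3, so the molecular formula is C15H18O3.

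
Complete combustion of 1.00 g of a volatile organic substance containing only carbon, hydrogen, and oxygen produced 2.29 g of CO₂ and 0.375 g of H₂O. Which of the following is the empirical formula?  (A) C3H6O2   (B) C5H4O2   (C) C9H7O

mol C = 2.29 g CO₂ ÷ 44.009 g/mol = 0.05203 mol
mol H = 2 × 0.375 g H₂O ÷ 18.015 g/mol = 0.04163 mol
mass O = 1.00 − (0.6250 + 0.04197) = 0.3330 g → mol O = 0.3330 ÷ 15.999 = 0.02082 mol
Divide by the smallest (0.02082 mol): C 2.500, H 2.000, O 1.000
Multiplying each by 2 gives whole numbers: C 5.00, H 4.00, O 2.00

(B) C5H4O2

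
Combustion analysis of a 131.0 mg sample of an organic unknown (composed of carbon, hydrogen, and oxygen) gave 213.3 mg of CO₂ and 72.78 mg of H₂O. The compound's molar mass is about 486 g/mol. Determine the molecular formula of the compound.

C18H30O15

mol C = 0.2133 g CO₂ ÷ 44.009 g/mol = 0.0048467 mol
mol H = 2 × 0.07278 g H₂O ÷ 18.015 g/mol = 0.0080799 mol
mass O = 0.1310 − (0.058214 + 0.0081446) = 0.064641 g → mol O = 0.064641 ÷ 15.999 = 0.0040403 mol
Divide by the smallest (0.0040403 mol): C 1.200, H 2.000, O 1.000
Multiplying each by 5 gives whole numbers: C 6.00, H 10.00, O 5.00
Empirical formula: C6H10O5
Empirical-formula mass = 162.14 g/mol; 486 ÷ 162.14 ≈ 3, so the molecular formula is C18H30O15.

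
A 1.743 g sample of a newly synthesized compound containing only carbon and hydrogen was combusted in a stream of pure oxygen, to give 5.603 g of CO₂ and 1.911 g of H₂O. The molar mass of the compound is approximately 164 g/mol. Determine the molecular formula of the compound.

C12H20

mol C = 5.603 g CO₂ ÷ 44.009 g/mol = 0.12731 mol
mol H = 2 × 1.911 g H₂O ÷ 18.015 g/mol = 0.21216 mol
Divide by the smallest (0.12731 mol): C 1.000, H 1.666
Multiplying each by 3 gives whole numbers: C 3.00, H 5.00
Empirical formula: C3H5
Empirical-formula mass = 41.07 g/mol; 164 ÷ 41.07 ≈ 4, so the molecular formula is C12H20.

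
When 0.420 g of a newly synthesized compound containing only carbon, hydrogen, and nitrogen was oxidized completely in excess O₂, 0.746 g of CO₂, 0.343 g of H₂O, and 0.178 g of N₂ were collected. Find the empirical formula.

mol C = 0.746 g CO₂ ÷ 44.009 g/mol = 0.01695 mol
mol H = 2 × 0.343 g H₂O ÷ 18.015 g/mol = 0.03808 mol
mol N = 2 × 0.178 g N₂ ÷ 28.014 g/mol = 0.01271 mol
Divide by the smallest (0.01271 mol): C 1.334, H 2.997, N 1.000
Multiplying each by 3 gives whole numbers: C 4.00, H 8.99, N 3.00

C4H9N3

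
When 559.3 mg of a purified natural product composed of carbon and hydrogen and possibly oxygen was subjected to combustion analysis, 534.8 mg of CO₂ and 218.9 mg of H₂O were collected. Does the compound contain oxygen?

mol C = 0.5348 g CO₂ ÷ 44.009 g/mol = 0.012152 mol
mol H = 2 × 0.2189 g H₂O ÷ 18.015 g/mol = 0.024302 mol
C and H account for only 0.17045 g of the 0.5593 g sample; the remaining 0.38885 g must be oxygen.

yes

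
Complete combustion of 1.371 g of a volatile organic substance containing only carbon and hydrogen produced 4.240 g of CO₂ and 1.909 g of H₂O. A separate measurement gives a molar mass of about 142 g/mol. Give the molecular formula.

mol C = 4.240 g CO₂ ÷ 44.009 g/mol = 0.096344 mol
mol H = 2 × 1.909 g H₂O ÷ 18.015 g/mol = 0.21193 mol
Divide by the smallest (0.096344 mol): C 1.000, H 2.200
Multiplying each by 5 gives whole numbers: C 5.00, H 11.00
Empirical formula: C5H11
Empirical-formula mass = 71.14 g/mol; 142 ÷ 71.14 ≈ 2, so the molecular formula is C10H22.

C10H22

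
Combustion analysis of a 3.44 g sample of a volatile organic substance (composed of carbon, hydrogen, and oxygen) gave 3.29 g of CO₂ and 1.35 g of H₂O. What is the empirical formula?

mol C = 3.29 g CO₂ ÷ 44.009 g/mol = 0.07476 mol
mol H = 2 × 1.35 g H₂O ÷ 18.015 g/mol = 0.1499 mol
mass O = 3.44 − (0.8979 + 0.1511) = 2.391 g → mol O = 2.391 ÷ 15.999 = 0.1494 mol
Divide by the smallest (0.07476 mol): C 1.000, H 2.005, O 1.999

CH2O2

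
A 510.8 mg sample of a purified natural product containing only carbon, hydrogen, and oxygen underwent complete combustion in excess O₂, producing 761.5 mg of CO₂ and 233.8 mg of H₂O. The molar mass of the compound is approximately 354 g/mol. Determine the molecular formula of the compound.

C12H18O12

mol C = 0.7615 g CO₂ ÷ 44.009 g/mol = 0.017303 mol
mol H = 2 × 0.2338 g H₂O ÷ 18.015 g/mol = 0.025956 mol
mass O = 0.5108 − (0.20783 + 0.026164) = 0.27681 g → mol O = 0.27681 ÷ 15.999 = 0.017301 mol
Divide by the smallest (0.017301 mol): C 1.000, H 1.500, O 1.000
Multiplying each by 2 gives whole numbers: C 2.00, H 3.00, O 2.00
Empirical formula: C2H3O2
Empirical-formula mass = 59.04 g/mol; 354 ÷ 59.04 ≈ 6, so the molecular formula is C12H18O12.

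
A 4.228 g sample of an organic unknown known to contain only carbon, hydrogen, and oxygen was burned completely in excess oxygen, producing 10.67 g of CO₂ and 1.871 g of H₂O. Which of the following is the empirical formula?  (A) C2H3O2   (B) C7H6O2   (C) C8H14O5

(B) C7H6O2

mol C = 10.67 g CO₂ ÷ 44.009 g/mol = 0.24245 mol
mol H = 2 × 1.871 g H₂O ÷ 18.015 g/mol = 0.20772 mol
mass O = 4.228 − (2.9121 + 0.20938) = 1.1066 g → mol O = 1.1066 ÷ 15.999 = 0.069164 mol
Divide by the smallest (0.069164 mol): C 3.505, H 3.003, O 1.000
Multiplying each by 2 gives whole numbers: C 7.01, H 6.01, O 2.00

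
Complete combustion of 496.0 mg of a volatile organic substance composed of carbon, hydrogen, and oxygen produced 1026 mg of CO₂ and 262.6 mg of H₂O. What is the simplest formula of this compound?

mol C = 1.026 g CO₂ ÷ 44.009 g/mol = 0.023313 mol
mol H = 2 × 0.2626 g H₂O ÷ 18.015 g/mol = 0.029153 mol
mass O = 0.4960 − (0.28002 + 0.029387) = 0.18660 g → mol O = 0.18660 ÷ 15.999 = 0.011663 mol
Divide by the smallest (0.011663 mol): C 1.999, H 2.500, O 1.000
Multiplying each by 2 gives whole numbers: C 4.00, H 5.00, O 2.00

C4H5O2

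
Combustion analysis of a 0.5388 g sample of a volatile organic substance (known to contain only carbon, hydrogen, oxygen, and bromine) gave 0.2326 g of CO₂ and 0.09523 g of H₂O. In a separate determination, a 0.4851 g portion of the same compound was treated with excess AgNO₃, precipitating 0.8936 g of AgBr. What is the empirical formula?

C2H4Br2O

mol C = 0.2326 g CO₂ ÷ 44.009 g/mol = 0.0052853 mol
mol H = 2 × 0.09523 g H₂O ÷ 18.015 g/mol = 0.010572 mol
From the AgBr data: mol Br per gram of compound = (0.8936 ÷ 187.772) ÷ 0.4851 = 0.0098103 mol/g, so in the 0.5388 g combustion sample mol Br = 0.0052858 mol
mass O = 0.5388 − (0.063482 + 0.010657 + 0.42235) = 0.042307 g → mol O = 0.042307 ÷ 15.999 = 0.0026444 mol
Divide by the smallest (0.0026444 mol): C 1.999, H 3.998, Br 1.999, O 1.000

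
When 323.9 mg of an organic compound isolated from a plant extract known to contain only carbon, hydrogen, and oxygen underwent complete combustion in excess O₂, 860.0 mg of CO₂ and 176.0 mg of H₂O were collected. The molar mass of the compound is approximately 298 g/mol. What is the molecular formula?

mol C = 0.8600 g CO₂ ÷ 44.009 g/mol = 0.019541 mol
mol H = 2 × 0.1760 g H₂O ÷ 18.015 g/mol = 0.019539 mol
mass O = 0.3239 − (0.23471 + 0.019696) = 0.069492 g → mol O = 0.069492 ÷ 15.999 = 0.0043435 mol
Divide by the smallest (0.0043435 mol): C 4.499, H 4.498, O 1.000
Multiplying each by 2 gives whole numbers: C 9.00, H 9.00, O 2.00
Empirical formula: C9H9O2
Empirical-formula mass = 149.17 g/mol; 298 ÷ 149.17 ≈ 2, so the molecular formula is C18H18O4.

C18H18O4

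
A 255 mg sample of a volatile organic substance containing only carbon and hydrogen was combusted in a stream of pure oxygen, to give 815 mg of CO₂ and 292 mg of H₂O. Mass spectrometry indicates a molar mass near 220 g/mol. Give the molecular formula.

mol C = 0.815 g CO₂ ÷ 44.009 g/mol = 0.01852 mol
mol H = 2 × 0.292 g H₂O ÷ 18.015 g/mol = 0.03242 mol
Divide by the smallest (0.01852 mol): C 1.000, H 1.751
Multiplying each by 4 gives whole numbers: C 4.00, H 7.00
Empirical formula: C4H7
Empirical-formula mass = 55.10 g/mol; 220 ÷ 55.10 ≈ 4, so the molecular formula is C16H28.

C16H28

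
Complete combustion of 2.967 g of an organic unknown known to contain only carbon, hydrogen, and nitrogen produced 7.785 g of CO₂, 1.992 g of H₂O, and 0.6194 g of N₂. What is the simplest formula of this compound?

C4H5N

mol C = 7.785 g CO₂ ÷ 44.009 g/mol = 0.17690 mol
mol H = 2 × 1.992 g H₂O ÷ 18.015 g/mol = 0.22115 mol
mol N = 2 × 0.6194 g N₂ ÷ 28.014 g/mol = 0.044221 mol
Divide by the smallest (0.044221 mol): C 4.000, H 5.001, N 1.000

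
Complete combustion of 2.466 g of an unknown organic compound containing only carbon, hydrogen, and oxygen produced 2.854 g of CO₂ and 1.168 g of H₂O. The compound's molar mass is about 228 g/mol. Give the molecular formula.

C6H12O9

mol C = 2.854 g CO₂ ÷ 44.009 g/mol = 0.064850 mol
mol H = 2 × 1.168 g H₂O ÷ 18.015 g/mol = 0.12967 mol
mass O = 2.466 − (0.77892 + 0.13071) = 1.5564 g → mol O = 1.5564 ÷ 15.999 = 0.097280 mol
Divide by the smallest (0.064850 mol): C 1.000, H 2.000, O 1.500
Multiplying each by 2 gives whole numbers: C 2.00, H 4.00, O 3.00
Empirical formula: C2H4O3
Empirical-formula mass = 76.05 g/mol; 228 ÷ 76.05 ≈ 3, so the molecular formula is C6H12O9.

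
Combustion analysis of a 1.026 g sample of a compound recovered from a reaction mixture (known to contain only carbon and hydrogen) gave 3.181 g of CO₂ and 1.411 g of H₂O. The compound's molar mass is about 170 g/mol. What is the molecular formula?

mol C = 3.181 g CO₂ ÷ 44.009 g/mol = 0.072281 mol
mol H = 2 × 1.411 g H₂O ÷ 18.015 g/mol = 0.15665 mol
Divide by the smallest (0.072281 mol): C 1.000, H 2.167
Multiplying each by 6 gives whole numbers: C 6.00, H 13.00
Empirical formula: C6H13
Empirical-formula mass = 85.17 g/mol; 170 ÷ 85.17 ≈ 2, so the molecular formula is C12H26.

C12H26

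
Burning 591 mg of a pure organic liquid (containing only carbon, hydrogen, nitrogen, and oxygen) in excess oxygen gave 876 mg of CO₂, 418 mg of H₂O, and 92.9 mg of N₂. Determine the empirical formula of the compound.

mol C = 0.876 g CO₂ ÷ 44.009 g/mol = 0.01991 mol
mol H = 2 × 0.418 g H₂O ÷ 18.015 g/mol = 0.04641 mol
mol N = 2 × 0.0929 g N₂ ÷ 28.014 g/mol = 0.006632 mol
mass O = 0.591 − (0.2391 + 0.04678 + 0.09290) = 0.2122 g → mol O = 0.2122 ÷ 15.999 = 0.01327 mol
Divide by the smallest (0.006632 mol): C 3.001, H 6.997, N 1.000, O 2.000

C3H7NO2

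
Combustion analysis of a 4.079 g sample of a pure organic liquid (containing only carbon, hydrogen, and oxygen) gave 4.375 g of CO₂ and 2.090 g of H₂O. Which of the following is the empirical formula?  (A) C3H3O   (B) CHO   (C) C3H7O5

(C) C3H7O5

mol C = 4.375 g CO₂ ÷ 44.009 g/mol = 0.099411 mol
mol H = 2 × 2.090 g H₂O ÷ 18.015 g/mol = 0.23203 mol
mass O = 4.079 − (1.1940 + 0.23389) = 2.6511 g → mol O = 2.6511 ÷ 15.999 = 0.16570 mol
Divide by the smallest (0.099411 mol): C 1.000, H 2.334, O 1.667
Multiplying each by 3 gives whole numbers: C 3.00, H 7.00, O 5.00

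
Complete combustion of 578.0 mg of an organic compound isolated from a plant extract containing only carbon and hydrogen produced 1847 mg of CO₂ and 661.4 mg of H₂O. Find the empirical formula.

C4H7

mol C = 1.847 g CO₂ ÷ 44.009 g/mol = 0.041969 mol
mol H = 2 × 0.6614 g H₂O ÷ 18.015 g/mol = 0.073428 mol
Divide by the smallest (0.041969 mol): C 1.000, H 1.750
Multiplying each by 4 gives whole numbers: C 4.00, H 7.00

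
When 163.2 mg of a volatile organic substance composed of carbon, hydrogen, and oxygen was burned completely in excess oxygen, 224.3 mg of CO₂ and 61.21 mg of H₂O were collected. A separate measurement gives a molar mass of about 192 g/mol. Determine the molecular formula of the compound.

mol C = 0.2243 g CO₂ ÷ 44.009 g/mol = 0.0050967 mol
mol H = 2 × 0.06121 g H₂O ÷ 18.015 g/mol = 0.0067954 mol
mass O = 0.1632 − (0.061216 + 0.0068498) = 0.095134 g → mol O = 0.095134 ÷ 15.999 = 0.0059462 mol
Divide by the smallest (0.0050967 mol): C 1.000, H 1.333, O 1.167
Multiplying each by 6 gives whole numbers: C 6.00, H 8.00, O 7.00
Empirical formula: C6H8O7
Empirical-formula mass = 192.12 g/mol; 192 ÷ 192.12 ≈ 1, so the molecular formula is C6H8O7.

C6H8O7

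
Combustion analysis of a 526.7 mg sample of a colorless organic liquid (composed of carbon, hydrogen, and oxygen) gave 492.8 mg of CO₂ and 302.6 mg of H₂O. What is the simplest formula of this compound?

mol C = 0.4928 g CO₂ ÷ 44.009 g/mol = 0.011198 mol
mol H = 2 × 0.3026 g H₂O ÷ 18.015 g/mol = 0.033594 mol
mass O = 0.5267 − (0.13450 + 0.033863) = 0.35834 g → mol O = 0.35834 ÷ 15.999 = 0.022398 mol
Divide by the smallest (0.011198 mol): C 1.000, H 3.000, O 2.000

CH3O2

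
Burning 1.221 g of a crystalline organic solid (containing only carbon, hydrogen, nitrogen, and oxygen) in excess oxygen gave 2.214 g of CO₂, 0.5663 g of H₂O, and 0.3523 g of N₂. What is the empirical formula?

mol C = 2.214 g CO₂ ÷ 44.009 g/mol = 0.050308 mol
mol H = 2 × 0.5663 g H₂O ÷ 18.015 g/mol = 0.062870 mol
mol N = 2 × 0.3523 g N₂ ÷ 28.014 g/mol = 0.025152 mol
mass O = 1.221 − (0.60425 + 0.063373 + 0.35230) = 0.20108 g → mol O = 0.20108 ÷ 15.999 = 0.012568 mol
Divide by the smallest (0.012568 mol): C 4.003, H 5.002, N 2.001, O 1.000

C4H5N2O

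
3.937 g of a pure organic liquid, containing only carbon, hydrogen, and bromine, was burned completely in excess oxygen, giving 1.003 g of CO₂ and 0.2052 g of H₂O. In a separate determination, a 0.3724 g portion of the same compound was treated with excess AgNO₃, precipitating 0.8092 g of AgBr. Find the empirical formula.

mol C = 1.003 g CO₂ ÷ 44.009 g/mol = 0.022791 mol
mol H = 2 × 0.2052 g H₂O ÷ 18.015 g/mol = 0.022781 mol
From the AgBr data: mol Br per gram of compound = (0.8092 ÷ 187.772) ÷ 0.3724 = 0.011572 mol/g, so in the 3.937 g combustion sample mol Br = 0.045560 mol
Divide by the smallest (0.022781 mol): C 1.000, H 1.000, Br 2.000

CHBr2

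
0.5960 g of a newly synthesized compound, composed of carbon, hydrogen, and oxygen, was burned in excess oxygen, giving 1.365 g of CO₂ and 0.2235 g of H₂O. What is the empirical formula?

C5H4O2

mol C = 1.365 g CO₂ ÷ 44.009 g/mol = 0.031016 mol
mol H = 2 × 0.2235 g H₂O ÷ 18.015 g/mol = 0.024813 mol
mass O = 0.5960 − (0.37254 + 0.025011) = 0.19845 g → mol O = 0.19845 ÷ 15.999 = 0.012404 mol
Divide by the smallest (0.012404 mol): C 2.501, H 2.000, O 1.000
Multiplying each by 2 gives whole numbers: C 5.00, H 4.00, O 2.00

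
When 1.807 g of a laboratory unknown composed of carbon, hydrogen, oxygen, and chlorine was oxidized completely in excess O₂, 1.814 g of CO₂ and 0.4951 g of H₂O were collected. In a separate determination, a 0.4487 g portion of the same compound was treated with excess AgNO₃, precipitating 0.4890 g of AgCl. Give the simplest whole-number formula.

C6H8Cl2O7

mol C = 1.814 g CO₂ ÷ 44.009 g/mol = 0.041219 mol
mol H = 2 × 0.4951 g H₂O ÷ 18.015 g/mol = 0.054965 mol
From the AgCl data: mol Cl per gram of compound = (0.4890 ÷ 143.318) ÷ 0.4487 = 0.0076042 mol/g, so in the 1.807 g combustion sample mol Cl = 0.013741 mol
mass O = 1.807 − (0.49508 + 0.055405 + 0.48711) = 0.76941 g → mol O = 0.76941 ÷ 15.999 = 0.048091 mol
Divide by the smallest (0.013741 mol): C 3.000, H 4.000, Cl 1.000, O 3.500
Multiplying each by 2 gives whole numbers: C 6.00, H 8.00, Cl 2.00, O 7.00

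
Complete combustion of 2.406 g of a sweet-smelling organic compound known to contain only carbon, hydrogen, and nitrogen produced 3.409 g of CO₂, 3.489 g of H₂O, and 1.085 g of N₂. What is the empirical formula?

CH5N

mol C = 3.409 g CO₂ ÷ 44.009 g/mol = 0.077461 mol
mol H = 2 × 3.489 g H₂O ÷ 18.015 g/mol = 0.38734 mol
mol N = 2 × 1.085 g N₂ ÷ 28.014 g/mol = 0.077461 mol
Divide by the smallest (0.077461 mol): C 1.000, H 5.000, N 1.000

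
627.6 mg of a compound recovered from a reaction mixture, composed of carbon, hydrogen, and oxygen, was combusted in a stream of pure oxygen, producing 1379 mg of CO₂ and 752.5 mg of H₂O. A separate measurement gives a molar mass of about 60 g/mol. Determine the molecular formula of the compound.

C3H8O

mol C = 1.379 g CO₂ ÷ 44.009 g/mol = 0.031334 mol
mol H = 2 × 0.7525 g H₂O ÷ 18.015 g/mol = 0.083541 mol
mass O = 0.6276 − (0.37636 + 0.084210) = 0.16703 g → mol O = 0.16703 ÷ 15.999 = 0.010440 mol
Divide by the smallest (0.010440 mol): C 3.001, H 8.002, O 1.000
Empirical formula: C3H8O
Empirical-formula mass = 60.10 g/mol; 60 ÷ 60.10 ≈ 1, so the molecular formula is C3H8O.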